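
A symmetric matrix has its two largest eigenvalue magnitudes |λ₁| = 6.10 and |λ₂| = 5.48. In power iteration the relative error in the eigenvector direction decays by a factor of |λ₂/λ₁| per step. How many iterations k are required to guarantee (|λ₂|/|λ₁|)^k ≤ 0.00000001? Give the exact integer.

|λ₂/λ₁| = 5.48/6.10 = 0.89836
Need k ≥ ln(0.00000001) / ln(0.89836) = -18.4207 / -0.1072 ≈ 171.861
Smallest integer k satisfying the bound: 172

172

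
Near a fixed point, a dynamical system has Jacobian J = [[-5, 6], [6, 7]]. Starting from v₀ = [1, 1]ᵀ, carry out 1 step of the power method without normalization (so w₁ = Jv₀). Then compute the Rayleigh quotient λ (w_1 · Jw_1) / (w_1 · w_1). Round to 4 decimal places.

w1 = Jv₀ = ((-5)·1 + 6·1; 6·1 + 7·1) = (1, 13)
Jw1 = (73, 97)
w1·Jw1 = 1·73 + 13·97 = 1334; w1·w1 = 1·1 + 13·13 = 170
λ ≈ 1334/170 = 7.8471

7.8471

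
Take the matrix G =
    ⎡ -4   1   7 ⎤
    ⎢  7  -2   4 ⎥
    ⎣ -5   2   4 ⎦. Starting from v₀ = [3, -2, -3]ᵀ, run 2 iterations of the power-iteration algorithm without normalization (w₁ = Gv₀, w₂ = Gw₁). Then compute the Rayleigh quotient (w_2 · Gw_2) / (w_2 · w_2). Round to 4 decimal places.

λ ≈ -1.7755

w1 = Gv₀ = ((-4)·3 + 1·(-2) + 7·(-3); 7·3 + (-2)·(-2) + 4·(-3); (-5)·3 + 2·(-2) + 4·(-3)) = (-35, 13, -31)
w2 = Gw1 = ((-4)·(-35) + 1·13 + 7·(-31); 7·(-35) + (-2)·13 + 4·(-31); (-5)·(-35) + 2·13 + 4·(-31)) = (-64, -395, 77)
Gw2 = (400, 650, -162)
w2·Gw2 = (-64)·400 + (-395)·650 + 77·(-162) = -294824; w2·w2 = (-64)·(-64) + (-395)·(-395) + 77·77 = 166050
λ ≈ -294824/166050 = -1.7755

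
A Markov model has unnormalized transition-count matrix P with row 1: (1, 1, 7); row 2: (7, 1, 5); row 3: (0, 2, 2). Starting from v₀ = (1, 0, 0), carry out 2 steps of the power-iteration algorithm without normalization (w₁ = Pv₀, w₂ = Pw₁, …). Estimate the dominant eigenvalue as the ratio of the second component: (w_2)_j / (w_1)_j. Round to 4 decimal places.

w1 = Pv₀ = (1, 7, 0)
w2 = Pw1 = (8, 14, 14)
Ratio at component: 14 / 7 = 2.0000

λ ≈ 2.0000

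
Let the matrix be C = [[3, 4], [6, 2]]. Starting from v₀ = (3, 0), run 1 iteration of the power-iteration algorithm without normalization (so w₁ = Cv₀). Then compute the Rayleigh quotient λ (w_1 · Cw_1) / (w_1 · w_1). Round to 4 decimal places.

w1 = Cv₀ = (3·3 + 4·0; 6·3 + 2·0) = (9, 18)
Cw1 = (99, 90)
w1·Cw1 = 9·99 + 18·90 = 2511; w1·w1 = 9·9 + 18·18 = 405
λ ≈ 2511/405 = 6.2000

6.2000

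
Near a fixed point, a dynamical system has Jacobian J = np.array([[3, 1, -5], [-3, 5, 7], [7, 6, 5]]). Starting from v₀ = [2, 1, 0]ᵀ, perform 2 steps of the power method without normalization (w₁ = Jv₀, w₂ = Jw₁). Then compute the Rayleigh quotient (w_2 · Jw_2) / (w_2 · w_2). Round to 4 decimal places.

w1 = Jv₀ = (7, -1, 20)
w2 = Jw1 = (-80, 114, 143)
Jw2 = (-841, 1811, 839)
w2·Jw2 = (-80)·(-841) + 114·1811 + 143·839 = 393711; w2·w2 = (-80)·(-80) + 114·114 + 143·143 = 39845
λ ≈ 393711/39845 = 9.8811

9.8811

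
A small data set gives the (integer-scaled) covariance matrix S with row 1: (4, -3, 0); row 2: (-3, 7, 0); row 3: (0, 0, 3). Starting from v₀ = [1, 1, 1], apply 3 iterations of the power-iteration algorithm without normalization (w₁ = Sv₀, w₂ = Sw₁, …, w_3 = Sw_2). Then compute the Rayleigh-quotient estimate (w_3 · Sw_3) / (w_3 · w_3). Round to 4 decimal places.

w1 = Sv₀ = (4·1 + (-3)·1 + 0·1; (-3)·1 + 7·1 + 0·1; 0·1 + 0·1 + 3·1) = (1, 4, 3)
w2 = Sw1 = (4·1 + (-3)·4 + 0·3; (-3)·1 + 7·4 + 0·3; 0·1 + 0·4 + 3·3) = (-8, 25, 9)
w3 = Sw2 = (-107, 199, 27)
Sw3 = (-1025, 1714, 81)
w3·Sw3 = (-107)·(-1025) + 199·1714 + 27·81 = 452948; w3·w3 = (-107)·(-107) + 199·199 + 27·27 = 51779
λ ≈ 452948/51779 = 8.7477

λ ≈ 8.7477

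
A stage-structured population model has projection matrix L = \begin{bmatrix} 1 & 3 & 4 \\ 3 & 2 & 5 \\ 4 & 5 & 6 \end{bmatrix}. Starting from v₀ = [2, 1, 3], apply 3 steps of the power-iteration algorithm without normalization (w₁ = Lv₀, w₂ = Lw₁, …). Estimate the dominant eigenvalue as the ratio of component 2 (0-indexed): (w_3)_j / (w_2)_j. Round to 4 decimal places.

w1 = Lv₀ = (17, 23, 31)
w2 = Lw1 = (210, 252, 369)
w3 = Lw2 = (2442, 2979, 4314)
Ratio at component: 4314 / 369 = 11.6911

λ ≈ 11.6911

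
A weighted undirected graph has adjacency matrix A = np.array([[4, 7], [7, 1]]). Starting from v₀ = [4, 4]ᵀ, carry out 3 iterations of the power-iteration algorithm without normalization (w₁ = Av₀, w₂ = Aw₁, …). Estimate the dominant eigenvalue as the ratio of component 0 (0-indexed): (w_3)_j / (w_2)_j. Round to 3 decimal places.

w1 = Av₀ = (44, 32)
w2 = Aw1 = (400, 340)
w3 = Aw2 = (3980, 3140)
Ratio at component: 3980 / 400 = 9.950

λ ≈ 9.950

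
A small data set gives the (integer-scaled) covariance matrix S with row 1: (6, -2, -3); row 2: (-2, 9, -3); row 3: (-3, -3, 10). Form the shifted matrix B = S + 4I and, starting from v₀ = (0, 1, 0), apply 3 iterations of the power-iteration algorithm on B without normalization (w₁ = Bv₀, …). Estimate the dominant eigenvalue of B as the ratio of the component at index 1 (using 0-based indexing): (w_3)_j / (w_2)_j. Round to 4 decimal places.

14.6429

B = S + 4I has rows (10, -2, -3); (-2, 13, -3); (-3, -3, 14)
w1 = Bv₀ = (10·0 + (-2)·1 + (-3)·0; (-2)·0 + 13·1 + (-3)·0; (-3)·0 + (-3)·1 + 14·0) = (-2, 13, -3)
w2 = Bw1 = (10·(-2) + (-2)·13 + (-3)·(-3); (-2)·(-2) + 13·13 + (-3)·(-3); (-3)·(-2) + (-3)·13 + 14·(-3)) = (-37, 182, -75)
w3 = Bw2 = (-509, 2665, -1485)
Ratio: 2665/182 = 14.6429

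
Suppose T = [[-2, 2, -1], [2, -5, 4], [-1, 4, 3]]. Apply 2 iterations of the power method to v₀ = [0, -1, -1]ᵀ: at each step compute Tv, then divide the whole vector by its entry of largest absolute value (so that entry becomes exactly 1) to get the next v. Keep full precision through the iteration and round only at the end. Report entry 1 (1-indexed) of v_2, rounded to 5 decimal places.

-0.31429

Tv0 = (-1.000000, 1.000000, -7.000000); divide by -7.000000 → v1 = (0.142857, -0.142857, 1.000000)
Tv1 = (-1.571429, 5.000000, 2.285714); divide by 5.000000 → v2 = (-0.314286, 1.000000, 0.457143)
Requested entry of v2: 11/-35 = -0.31429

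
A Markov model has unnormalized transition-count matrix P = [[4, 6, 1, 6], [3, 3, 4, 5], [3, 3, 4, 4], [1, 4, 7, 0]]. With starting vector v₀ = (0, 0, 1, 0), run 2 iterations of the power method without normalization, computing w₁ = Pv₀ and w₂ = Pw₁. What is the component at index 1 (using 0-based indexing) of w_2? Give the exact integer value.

w1 = Pv₀ = (1, 4, 4, 7)
w2 = Pw1 = (74, 66, 59, 45)
The requested component of w2 is 66.

66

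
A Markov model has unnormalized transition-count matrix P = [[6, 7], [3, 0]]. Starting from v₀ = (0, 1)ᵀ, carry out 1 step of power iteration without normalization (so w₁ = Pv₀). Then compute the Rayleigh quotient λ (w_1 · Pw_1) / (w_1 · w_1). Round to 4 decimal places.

λ ≈ 6.0000

w1 = Pv₀ = (6·0 + 7·1; 3·0 + 0·1) = (7, 0)
Pw1 = (42, 21)
w1·Pw1 = 7·42 + 0·21 = 294; w1·w1 = 7·7 + 0·0 = 49
λ ≈ 294/49 = 6.0000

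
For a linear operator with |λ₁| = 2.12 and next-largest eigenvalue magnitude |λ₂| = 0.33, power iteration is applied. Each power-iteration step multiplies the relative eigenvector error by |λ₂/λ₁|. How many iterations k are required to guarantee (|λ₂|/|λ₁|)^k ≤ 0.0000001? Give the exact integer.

9

|λ₂/λ₁| = 0.33/2.12 = 0.15566
Need k ≥ ln(0.0000001) / ln(0.15566) = -16.1181 / -1.8601 ≈ 8.665
Smallest integer k satisfying the bound: 9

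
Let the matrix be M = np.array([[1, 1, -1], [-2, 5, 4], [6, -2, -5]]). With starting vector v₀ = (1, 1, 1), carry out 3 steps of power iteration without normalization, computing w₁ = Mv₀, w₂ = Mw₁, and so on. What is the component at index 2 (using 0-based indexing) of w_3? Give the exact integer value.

w1 = Mv₀ = (1, 7, -1)
w2 = Mw1 = (9, 29, -3)
w3 = Mw2 = (41, 115, 11)
The requested component of w3 is 11.

11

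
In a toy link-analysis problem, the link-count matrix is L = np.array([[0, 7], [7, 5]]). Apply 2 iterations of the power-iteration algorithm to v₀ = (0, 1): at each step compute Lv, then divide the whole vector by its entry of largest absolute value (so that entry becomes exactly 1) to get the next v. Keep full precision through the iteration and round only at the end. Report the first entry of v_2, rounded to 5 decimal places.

Lv0 = (7.000000, 5.000000); divide by 7.000000 → v1 = (1.000000, 0.714286)
Lv1 = (5.000000, 10.571429); divide by 10.571429 → v2 = (0.472973, 1.000000)
Requested entry of v2: 35/74 = 0.47297

0.47297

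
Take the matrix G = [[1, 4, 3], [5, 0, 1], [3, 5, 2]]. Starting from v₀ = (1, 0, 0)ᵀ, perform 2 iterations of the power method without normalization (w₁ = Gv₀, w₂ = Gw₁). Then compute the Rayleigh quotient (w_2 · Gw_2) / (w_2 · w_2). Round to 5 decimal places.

6.19057

w1 = Gv₀ = (1·1 + 4·0 + 3·0; 5·1 + 0·0 + 1·0; 3·1 + 5·0 + 2·0) = (1, 5, 3)
w2 = Gw1 = (1·1 + 4·5 + 3·3; 5·1 + 0·5 + 1·3; 3·1 + 5·5 + 2·3) = (30, 8, 34)
Gw2 = (164, 184, 198)
w2·Gw2 = 30·164 + 8·184 + 34·198 = 13124; w2·w2 = 30·30 + 8·8 + 34·34 = 2120
λ ≈ 13124/2120 = 6.19057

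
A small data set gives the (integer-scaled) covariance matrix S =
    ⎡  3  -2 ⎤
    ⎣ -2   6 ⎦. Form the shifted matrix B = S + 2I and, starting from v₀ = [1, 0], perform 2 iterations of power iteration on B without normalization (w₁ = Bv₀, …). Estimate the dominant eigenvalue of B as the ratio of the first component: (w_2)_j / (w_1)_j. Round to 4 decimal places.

B = S + 2I has rows (5, -2); (-2, 8)
w1 = Bv₀ = (5·1 + (-2)·0; (-2)·1 + 8·0) = (5, -2)
w2 = Bw1 = (5·5 + (-2)·(-2); (-2)·5 + 8·(-2)) = (29, -26)
Ratio: 29/5 = 5.8000

μ ≈ 5.8000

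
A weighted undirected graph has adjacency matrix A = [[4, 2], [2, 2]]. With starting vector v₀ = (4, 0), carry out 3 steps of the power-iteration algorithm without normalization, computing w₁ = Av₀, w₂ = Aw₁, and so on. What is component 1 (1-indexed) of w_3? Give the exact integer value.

w1 = Av₀ = (4·4 + 2·0; 2·4 + 2·0) = (16, 8)
w2 = Aw1 = (4·16 + 2·8; 2·16 + 2·8) = (80, 48)
w3 = Aw2 = (416, 256)
The requested component of w3 is 416.

416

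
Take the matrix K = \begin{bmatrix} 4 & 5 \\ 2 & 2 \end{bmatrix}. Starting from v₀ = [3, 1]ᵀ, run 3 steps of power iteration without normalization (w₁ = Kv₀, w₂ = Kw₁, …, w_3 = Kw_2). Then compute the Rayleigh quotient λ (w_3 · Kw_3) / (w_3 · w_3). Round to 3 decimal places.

λ ≈ 6.317

w1 = Kv₀ = (17, 8)
w2 = Kw1 = (108, 50)
w3 = Kw2 = (682, 316)
Kw3 = (4308, 1996)
w3·Kw3 = 682·4308 + 316·1996 = 3568792; w3·w3 = 682·682 + 316·316 = 564980
λ ≈ 3568792/564980 = 6.317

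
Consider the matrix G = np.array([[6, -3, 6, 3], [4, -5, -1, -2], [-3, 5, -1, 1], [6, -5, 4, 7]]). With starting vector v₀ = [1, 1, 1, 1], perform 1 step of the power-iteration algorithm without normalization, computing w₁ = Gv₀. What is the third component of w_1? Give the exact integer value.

w1 = Gv₀ = (12, -4, 2, 12)
The requested component of w1 is 2.

2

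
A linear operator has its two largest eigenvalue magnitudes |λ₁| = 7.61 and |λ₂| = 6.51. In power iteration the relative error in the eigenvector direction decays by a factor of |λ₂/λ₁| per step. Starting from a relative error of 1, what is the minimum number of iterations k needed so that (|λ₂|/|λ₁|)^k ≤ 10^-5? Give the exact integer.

74

|λ₂/λ₁| = 6.51/7.61 = 0.85545
Need k ≥ ln(10^-5) / ln(0.85545) = -11.5129 / -0.1561 ≈ 73.742
Smallest integer k satisfying the bound: 74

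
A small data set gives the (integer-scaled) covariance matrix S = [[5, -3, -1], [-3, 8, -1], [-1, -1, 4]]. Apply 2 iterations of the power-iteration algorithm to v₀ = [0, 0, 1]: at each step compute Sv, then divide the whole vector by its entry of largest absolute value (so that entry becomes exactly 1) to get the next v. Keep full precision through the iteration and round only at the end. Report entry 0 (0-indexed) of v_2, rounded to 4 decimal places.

-0.3333

Sv0 = (-1.00000, -1.00000, 4.00000); divide by 4.00000 → v1 = (-0.25000, -0.25000, 1.00000)
Sv1 = (-1.50000, -2.25000, 4.50000); divide by 4.50000 → v2 = (-0.33333, -0.50000, 1.00000)
Requested entry of v2: -6/18 = -0.3333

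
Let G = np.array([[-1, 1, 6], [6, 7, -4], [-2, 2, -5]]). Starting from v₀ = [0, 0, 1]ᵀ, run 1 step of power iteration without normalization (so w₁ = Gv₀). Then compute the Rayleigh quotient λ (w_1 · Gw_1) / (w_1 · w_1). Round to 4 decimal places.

w1 = Gv₀ = ((-1)·0 + 1·0 + 6·1; 6·0 + 7·0 + (-4)·1; (-2)·0 + 2·0 + (-5)·1) = (6, -4, -5)
Gw1 = (-40, 28, 5)
w1·Gw1 = 6·(-40) + (-4)·28 + (-5)·5 = -377; w1·w1 = 6·6 + (-4)·(-4) + (-5)·(-5) = 77
λ ≈ -377/77 = -4.8961

λ ≈ -4.8961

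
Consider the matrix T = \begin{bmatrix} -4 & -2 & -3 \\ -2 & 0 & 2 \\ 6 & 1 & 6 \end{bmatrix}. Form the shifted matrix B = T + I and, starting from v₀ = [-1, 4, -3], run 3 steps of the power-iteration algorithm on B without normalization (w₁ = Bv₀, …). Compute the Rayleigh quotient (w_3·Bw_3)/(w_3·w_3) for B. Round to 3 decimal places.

B = T + I has rows (-3, -2, -3); (-2, 1, 2); (6, 1, 7)
w1 = Bv₀ = (4, 0, -23)
w2 = Bw1 = (57, -54, -137)
w3 = Bw2 = (348, -442, -671)
Bw3 = (1853, -2480, -3051)
w3·Bw3 = 3788225; w3·w3 = 766709; μ ≈ 3788225/766709 = 4.941

μ ≈ 4.941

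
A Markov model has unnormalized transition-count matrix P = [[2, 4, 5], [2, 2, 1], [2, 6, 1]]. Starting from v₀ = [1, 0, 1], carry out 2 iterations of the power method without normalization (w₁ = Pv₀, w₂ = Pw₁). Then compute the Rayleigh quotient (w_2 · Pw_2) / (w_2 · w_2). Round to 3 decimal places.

w1 = Pv₀ = (2·1 + 4·0 + 5·1; 2·1 + 2·0 + 1·1; 2·1 + 6·0 + 1·1) = (7, 3, 3)
w2 = Pw1 = (2·7 + 4·3 + 5·3; 2·7 + 2·3 + 1·3; 2·7 + 6·3 + 1·3) = (41, 23, 35)
Pw2 = (349, 163, 255)
w2·Pw2 = 41·349 + 23·163 + 35·255 = 26983; w2·w2 = 41·41 + 23·23 + 35·35 = 3435
λ ≈ 26983/3435 = 7.855

7.855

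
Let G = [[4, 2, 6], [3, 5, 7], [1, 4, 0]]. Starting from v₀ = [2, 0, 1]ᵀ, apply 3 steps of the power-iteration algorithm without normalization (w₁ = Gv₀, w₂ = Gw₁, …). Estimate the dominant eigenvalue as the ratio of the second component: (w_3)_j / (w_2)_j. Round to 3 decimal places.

11.149

w1 = Gv₀ = (14, 13, 2)
w2 = Gw1 = (94, 121, 66)
w3 = Gw2 = (1014, 1349, 578)
Ratio at component: 1349 / 121 = 11.149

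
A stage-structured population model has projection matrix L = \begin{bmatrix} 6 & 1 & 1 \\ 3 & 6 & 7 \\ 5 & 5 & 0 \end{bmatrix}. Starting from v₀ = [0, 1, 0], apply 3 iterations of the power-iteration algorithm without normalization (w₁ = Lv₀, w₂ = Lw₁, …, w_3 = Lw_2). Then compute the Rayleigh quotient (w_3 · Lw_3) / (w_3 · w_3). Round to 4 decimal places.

λ ≈ 11.0039

w1 = Lv₀ = (6·0 + 1·1 + 1·0; 3·0 + 6·1 + 7·0; 5·0 + 5·1 + 0·0) = (1, 6, 5)
w2 = Lw1 = (6·1 + 1·6 + 1·5; 3·1 + 6·6 + 7·5; 5·1 + 5·6 + 0·5) = (17, 74, 35)
w3 = Lw2 = (211, 740, 455)
Lw3 = (2461, 8258, 4755)
w3·Lw3 = 211·2461 + 740·8258 + 455·4755 = 8793716; w3·w3 = 211·211 + 740·740 + 455·455 = 799146
λ ≈ 8793716/799146 = 11.0039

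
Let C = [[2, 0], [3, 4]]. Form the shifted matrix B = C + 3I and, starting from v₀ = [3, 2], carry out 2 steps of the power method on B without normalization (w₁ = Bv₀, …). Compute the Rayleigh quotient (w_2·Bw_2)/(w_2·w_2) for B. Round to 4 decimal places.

7.7303

B = C + 3I has rows (5, 0); (3, 7)
w1 = Bv₀ = (15, 23)
w2 = Bw1 = (75, 206)
Bw2 = (375, 1667)
w2·Bw2 = 371527; w2·w2 = 48061; μ ≈ 371527/48061 = 7.7303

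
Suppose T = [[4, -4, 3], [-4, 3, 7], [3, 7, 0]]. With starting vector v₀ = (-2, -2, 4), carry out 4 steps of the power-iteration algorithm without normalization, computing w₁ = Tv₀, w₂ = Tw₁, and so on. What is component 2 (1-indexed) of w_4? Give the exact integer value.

w1 = Tv₀ = (12, 30, -20)
w2 = Tw1 = (-132, -98, 246)
w3 = Tw2 = (602, 1956, -1082)
w4 = Tw3 = (-8662, -4114, 15498)
The requested component of w4 is -4114.

-4114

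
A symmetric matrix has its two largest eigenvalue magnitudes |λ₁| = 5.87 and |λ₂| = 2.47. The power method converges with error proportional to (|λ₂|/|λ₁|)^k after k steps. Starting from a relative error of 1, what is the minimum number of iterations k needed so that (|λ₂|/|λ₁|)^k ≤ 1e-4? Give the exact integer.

|λ₂/λ₁| = 2.47/5.87 = 0.42078
Need k ≥ ln(1e-4) / ln(0.42078) = -9.2103 / -0.8656 ≈ 10.640
Smallest integer k satisfying the bound: 11

11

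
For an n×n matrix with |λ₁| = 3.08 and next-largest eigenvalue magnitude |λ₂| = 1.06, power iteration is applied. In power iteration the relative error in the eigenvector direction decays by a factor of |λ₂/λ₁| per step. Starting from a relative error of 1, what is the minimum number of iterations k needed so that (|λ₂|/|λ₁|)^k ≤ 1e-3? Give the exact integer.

7

|λ₂/λ₁| = 1.06/3.08 = 0.34416
Need k ≥ ln(1e-3) / ln(0.34416) = -6.9078 / -1.0667 ≈ 6.476
Smallest integer k satisfying the bound: 7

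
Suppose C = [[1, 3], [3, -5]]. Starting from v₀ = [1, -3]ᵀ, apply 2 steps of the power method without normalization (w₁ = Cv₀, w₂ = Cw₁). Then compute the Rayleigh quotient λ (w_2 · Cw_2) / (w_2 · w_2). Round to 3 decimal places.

w1 = Cv₀ = (1·1 + 3·(-3); 3·1 + (-5)·(-3)) = (-8, 18)
w2 = Cw1 = (1·(-8) + 3·18; 3·(-8) + (-5)·18) = (46, -114)
Cw2 = (-296, 708)
w2·Cw2 = 46·(-296) + (-114)·708 = -94328; w2·w2 = 46·46 + (-114)·(-114) = 15112
λ ≈ -94328/15112 = -6.242

-6.242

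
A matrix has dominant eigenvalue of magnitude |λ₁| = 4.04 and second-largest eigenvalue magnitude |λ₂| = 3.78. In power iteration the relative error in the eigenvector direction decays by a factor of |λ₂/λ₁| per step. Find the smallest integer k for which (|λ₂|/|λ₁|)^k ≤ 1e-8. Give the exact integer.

|λ₂/λ₁| = 3.78/4.04 = 0.93564
Need k ≥ ln(1e-8) / ln(0.93564) = -18.4207 / -0.0665 ≈ 276.917
Smallest integer k satisfying the bound: 277

277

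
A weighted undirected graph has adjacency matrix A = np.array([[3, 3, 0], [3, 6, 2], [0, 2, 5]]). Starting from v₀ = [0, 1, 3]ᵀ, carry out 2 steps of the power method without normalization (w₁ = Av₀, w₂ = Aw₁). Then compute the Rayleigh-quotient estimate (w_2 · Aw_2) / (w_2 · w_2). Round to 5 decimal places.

8.33069

w1 = Av₀ = (3·0 + 3·1 + 0·3; 3·0 + 6·1 + 2·3; 0·0 + 2·1 + 5·3) = (3, 12, 17)
w2 = Aw1 = (3·3 + 3·12 + 0·17; 3·3 + 6·12 + 2·17; 0·3 + 2·12 + 5·17) = (45, 115, 109)
Aw2 = (480, 1043, 775)
w2·Aw2 = 45·480 + 115·1043 + 109·775 = 226020; w2·w2 = 45·45 + 115·115 + 109·109 = 27131
λ ≈ 226020/27131 = 8.33069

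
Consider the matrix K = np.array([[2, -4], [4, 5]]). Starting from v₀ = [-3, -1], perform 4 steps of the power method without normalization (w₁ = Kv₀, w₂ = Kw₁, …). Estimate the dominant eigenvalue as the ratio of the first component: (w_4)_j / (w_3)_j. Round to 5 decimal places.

w1 = Kv₀ = (-2, -17)
w2 = Kw1 = (64, -93)
w3 = Kw2 = (500, -209)
w4 = Kw3 = (1836, 955)
Ratio at component: 1836 / 500 = 3.67200

3.67200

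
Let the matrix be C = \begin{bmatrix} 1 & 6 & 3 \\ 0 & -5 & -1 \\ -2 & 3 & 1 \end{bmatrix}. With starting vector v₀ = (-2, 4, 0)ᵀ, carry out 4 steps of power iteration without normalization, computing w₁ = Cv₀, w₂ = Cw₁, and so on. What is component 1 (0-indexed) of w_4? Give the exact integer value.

1396

w1 = Cv₀ = (1·(-2) + 6·4 + 3·0; 0·(-2) + (-5)·4 + (-1)·0; (-2)·(-2) + 3·4 + 1·0) = (22, -20, 16)
w2 = Cw1 = (1·22 + 6·(-20) + 3·16; 0·22 + (-5)·(-20) + (-1)·16; (-2)·22 + 3·(-20) + 1·16) = (-50, 84, -88)
w3 = Cw2 = (190, -332, 264)
w4 = Cw3 = (-1010, 1396, -1112)
The requested component of w4 is 1396.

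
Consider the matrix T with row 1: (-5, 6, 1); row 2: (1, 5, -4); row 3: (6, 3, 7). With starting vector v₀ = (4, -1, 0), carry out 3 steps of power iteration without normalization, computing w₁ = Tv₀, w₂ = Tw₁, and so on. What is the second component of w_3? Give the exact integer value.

w1 = Tv₀ = (-26, -1, 21)
w2 = Tw1 = (145, -115, -12)
w3 = Tw2 = (-1427, -382, 441)
The requested component of w3 is -382.

-382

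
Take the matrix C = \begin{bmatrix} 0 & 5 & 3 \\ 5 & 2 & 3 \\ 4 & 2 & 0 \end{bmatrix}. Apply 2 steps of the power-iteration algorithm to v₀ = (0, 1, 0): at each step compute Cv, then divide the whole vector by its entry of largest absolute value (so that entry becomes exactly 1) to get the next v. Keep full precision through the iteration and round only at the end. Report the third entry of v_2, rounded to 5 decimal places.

Cv0 = (5.000000, 2.000000, 2.000000); divide by 5.000000 → v1 = (1.000000, 0.400000, 0.400000)
Cv1 = (3.200000, 7.000000, 4.800000); divide by 7.000000 → v2 = (0.457143, 1.000000, 0.685714)
Requested entry of v2: 24/35 = 0.68571

0.68571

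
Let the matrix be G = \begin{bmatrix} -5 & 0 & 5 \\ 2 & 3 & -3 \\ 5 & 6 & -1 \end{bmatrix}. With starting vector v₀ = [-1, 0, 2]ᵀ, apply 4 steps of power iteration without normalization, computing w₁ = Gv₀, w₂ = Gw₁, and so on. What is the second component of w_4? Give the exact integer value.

1983

w1 = Gv₀ = (15, -8, -7)
w2 = Gw1 = (-110, 27, 34)
w3 = Gw2 = (720, -241, -422)
w4 = Gw3 = (-5710, 1983, 2576)
The requested component of w4 is 1983.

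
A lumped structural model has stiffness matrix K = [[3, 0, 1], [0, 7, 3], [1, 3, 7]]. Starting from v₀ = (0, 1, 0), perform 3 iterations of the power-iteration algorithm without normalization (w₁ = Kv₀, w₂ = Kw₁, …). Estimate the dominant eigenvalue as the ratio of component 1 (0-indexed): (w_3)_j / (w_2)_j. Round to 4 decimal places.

λ ≈ 9.1724

w1 = Kv₀ = (0, 7, 3)
w2 = Kw1 = (3, 58, 42)
w3 = Kw2 = (51, 532, 471)
Ratio at component: 532 / 58 = 9.1724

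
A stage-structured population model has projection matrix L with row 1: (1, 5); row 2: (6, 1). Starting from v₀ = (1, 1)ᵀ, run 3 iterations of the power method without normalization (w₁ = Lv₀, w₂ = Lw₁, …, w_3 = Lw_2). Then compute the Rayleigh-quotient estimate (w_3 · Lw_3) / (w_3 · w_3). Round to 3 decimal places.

λ ≈ 6.460

w1 = Lv₀ = (6, 7)
w2 = Lw1 = (41, 43)
w3 = Lw2 = (256, 289)
Lw3 = (1701, 1825)
w3·Lw3 = 256·1701 + 289·1825 = 962881; w3·w3 = 256·256 + 289·289 = 149057
λ ≈ 962881/149057 = 6.460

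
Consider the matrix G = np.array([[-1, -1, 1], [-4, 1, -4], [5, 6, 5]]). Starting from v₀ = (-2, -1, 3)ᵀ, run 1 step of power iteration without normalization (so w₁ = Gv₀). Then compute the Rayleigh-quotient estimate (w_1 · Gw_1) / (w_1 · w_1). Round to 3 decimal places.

w1 = Gv₀ = ((-1)·(-2) + (-1)·(-1) + 1·3; (-4)·(-2) + 1·(-1) + (-4)·3; 5·(-2) + 6·(-1) + 5·3) = (6, -5, -1)
Gw1 = (-2, -25, -5)
w1·Gw1 = 6·(-2) + (-5)·(-25) + (-1)·(-5) = 118; w1·w1 = 6·6 + (-5)·(-5) + (-1)·(-1) = 62
λ ≈ 118/62 = 1.903

1.903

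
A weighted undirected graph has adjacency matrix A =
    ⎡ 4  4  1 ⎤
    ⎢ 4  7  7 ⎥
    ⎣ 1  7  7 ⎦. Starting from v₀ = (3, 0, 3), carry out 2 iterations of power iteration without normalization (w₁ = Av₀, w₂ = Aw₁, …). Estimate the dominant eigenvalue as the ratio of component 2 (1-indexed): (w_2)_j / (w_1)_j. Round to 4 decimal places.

λ ≈ 13.9091

w1 = Av₀ = (15, 33, 24)
w2 = Aw1 = (216, 459, 414)
Ratio at component: 459 / 33 = 13.9091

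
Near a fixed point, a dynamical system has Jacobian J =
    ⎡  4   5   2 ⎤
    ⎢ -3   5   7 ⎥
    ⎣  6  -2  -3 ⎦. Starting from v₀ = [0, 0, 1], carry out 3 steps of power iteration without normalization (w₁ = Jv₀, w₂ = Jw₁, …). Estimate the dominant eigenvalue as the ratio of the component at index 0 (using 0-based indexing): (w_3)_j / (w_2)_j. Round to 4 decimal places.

5.4595

w1 = Jv₀ = (2, 7, -3)
w2 = Jw1 = (37, 8, 7)
w3 = Jw2 = (202, -22, 185)
Ratio at component: 202 / 37 = 5.4595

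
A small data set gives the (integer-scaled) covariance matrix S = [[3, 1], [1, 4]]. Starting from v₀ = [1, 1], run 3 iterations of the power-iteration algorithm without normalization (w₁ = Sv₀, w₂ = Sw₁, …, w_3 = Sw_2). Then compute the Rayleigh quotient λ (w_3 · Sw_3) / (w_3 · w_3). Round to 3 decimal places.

w1 = Sv₀ = (3·1 + 1·1; 1·1 + 4·1) = (4, 5)
w2 = Sw1 = (3·4 + 1·5; 1·4 + 4·5) = (17, 24)
w3 = Sw2 = (75, 113)
Sw3 = (338, 527)
w3·Sw3 = 75·338 + 113·527 = 84901; w3·w3 = 75·75 + 113·113 = 18394
λ ≈ 84901/18394 = 4.616

λ ≈ 4.616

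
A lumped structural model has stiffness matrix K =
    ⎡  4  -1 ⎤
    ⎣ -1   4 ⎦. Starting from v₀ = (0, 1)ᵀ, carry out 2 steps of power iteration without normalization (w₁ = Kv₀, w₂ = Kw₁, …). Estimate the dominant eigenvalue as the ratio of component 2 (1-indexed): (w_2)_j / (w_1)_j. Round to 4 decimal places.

λ ≈ 4.2500

w1 = Kv₀ = (4·0 + (-1)·1; (-1)·0 + 4·1) = (-1, 4)
w2 = Kw1 = (4·(-1) + (-1)·4; (-1)·(-1) + 4·4) = (-8, 17)
Ratio at component: 17 / 4 = 4.2500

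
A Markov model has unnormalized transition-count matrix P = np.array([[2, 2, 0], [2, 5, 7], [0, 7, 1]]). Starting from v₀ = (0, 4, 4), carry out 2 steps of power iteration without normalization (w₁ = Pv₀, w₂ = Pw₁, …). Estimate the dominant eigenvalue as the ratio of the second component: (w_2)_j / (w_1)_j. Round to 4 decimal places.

λ ≈ 10.0000

w1 = Pv₀ = (2·0 + 2·4 + 0·4; 2·0 + 5·4 + 7·4; 0·0 + 7·4 + 1·4) = (8, 48, 32)
w2 = Pw1 = (2·8 + 2·48 + 0·32; 2·8 + 5·48 + 7·32; 0·8 + 7·48 + 1·32) = (112, 480, 368)
Ratio at component: 480 / 48 = 10.0000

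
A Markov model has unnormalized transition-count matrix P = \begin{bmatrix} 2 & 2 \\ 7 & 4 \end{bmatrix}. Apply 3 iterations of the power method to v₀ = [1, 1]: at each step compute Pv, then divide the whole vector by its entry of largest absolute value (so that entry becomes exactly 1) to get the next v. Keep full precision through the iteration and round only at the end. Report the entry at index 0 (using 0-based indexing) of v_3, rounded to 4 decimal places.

0.4096

Pv0 = (4.00000, 11.00000); divide by 11.00000 → v1 = (0.36364, 1.00000)
Pv1 = (2.72727, 6.54545); divide by 6.54545 → v2 = (0.41667, 1.00000)
Pv2 = (2.83333, 6.91667); divide by 6.91667 → v3 = (0.40964, 1.00000)
Requested entry of v3: 204/498 = 0.4096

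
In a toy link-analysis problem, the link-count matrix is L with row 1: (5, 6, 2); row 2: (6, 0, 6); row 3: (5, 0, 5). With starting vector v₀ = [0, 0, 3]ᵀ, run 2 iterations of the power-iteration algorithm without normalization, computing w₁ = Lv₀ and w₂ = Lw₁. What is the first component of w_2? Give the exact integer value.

w1 = Lv₀ = (6, 18, 15)
w2 = Lw1 = (168, 126, 105)
The requested component of w2 is 168.

168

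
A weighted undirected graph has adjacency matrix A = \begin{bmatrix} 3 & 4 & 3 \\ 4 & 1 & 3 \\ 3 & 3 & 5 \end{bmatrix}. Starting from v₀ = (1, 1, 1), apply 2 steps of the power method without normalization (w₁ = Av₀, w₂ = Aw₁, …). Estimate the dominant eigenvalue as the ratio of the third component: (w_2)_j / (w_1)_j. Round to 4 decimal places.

w1 = Av₀ = (3·1 + 4·1 + 3·1; 4·1 + 1·1 + 3·1; 3·1 + 3·1 + 5·1) = (10, 8, 11)
w2 = Aw1 = (3·10 + 4·8 + 3·11; 4·10 + 1·8 + 3·11; 3·10 + 3·8 + 5·11) = (95, 81, 109)
Ratio at component: 109 / 11 = 9.9091

9.9091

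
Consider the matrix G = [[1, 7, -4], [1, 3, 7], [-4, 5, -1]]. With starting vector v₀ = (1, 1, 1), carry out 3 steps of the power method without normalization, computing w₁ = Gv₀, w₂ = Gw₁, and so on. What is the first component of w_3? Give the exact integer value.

w1 = Gv₀ = (4, 11, 0)
w2 = Gw1 = (81, 37, 39)
w3 = Gw2 = (184, 465, -178)
The requested component of w3 is 184.

184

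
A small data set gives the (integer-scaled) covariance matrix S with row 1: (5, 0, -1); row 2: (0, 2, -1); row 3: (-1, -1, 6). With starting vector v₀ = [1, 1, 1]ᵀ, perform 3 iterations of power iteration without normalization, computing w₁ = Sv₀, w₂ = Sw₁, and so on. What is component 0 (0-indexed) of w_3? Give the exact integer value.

w1 = Sv₀ = (5·1 + 0·1 + (-1)·1; 0·1 + 2·1 + (-1)·1; (-1)·1 + (-1)·1 + 6·1) = (4, 1, 4)
w2 = Sw1 = (5·4 + 0·1 + (-1)·4; 0·4 + 2·1 + (-1)·4; (-1)·4 + (-1)·1 + 6·4) = (16, -2, 19)
w3 = Sw2 = (61, -23, 100)
The requested component of w3 is 61.

61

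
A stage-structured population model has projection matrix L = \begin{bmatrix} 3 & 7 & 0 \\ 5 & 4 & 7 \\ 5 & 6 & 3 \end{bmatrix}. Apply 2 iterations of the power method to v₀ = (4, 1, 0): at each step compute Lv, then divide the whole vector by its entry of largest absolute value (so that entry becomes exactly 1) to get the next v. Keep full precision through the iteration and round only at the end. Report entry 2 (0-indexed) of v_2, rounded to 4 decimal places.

0.8499

Lv0 = (19.00000, 24.00000, 26.00000); divide by 26.00000 → v1 = (0.73077, 0.92308, 1.00000)
Lv1 = (8.65385, 14.34615, 12.19231); divide by 14.34615 → v2 = (0.60322, 1.00000, 0.84987)
Requested entry of v2: 317/373 = 0.8499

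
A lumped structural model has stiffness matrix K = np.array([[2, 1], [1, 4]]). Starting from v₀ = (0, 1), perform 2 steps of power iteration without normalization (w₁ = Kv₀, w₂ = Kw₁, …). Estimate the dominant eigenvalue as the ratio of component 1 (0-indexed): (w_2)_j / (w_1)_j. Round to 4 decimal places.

λ ≈ 4.2500

w1 = Kv₀ = (1, 4)
w2 = Kw1 = (6, 17)
Ratio at component: 17 / 4 = 4.2500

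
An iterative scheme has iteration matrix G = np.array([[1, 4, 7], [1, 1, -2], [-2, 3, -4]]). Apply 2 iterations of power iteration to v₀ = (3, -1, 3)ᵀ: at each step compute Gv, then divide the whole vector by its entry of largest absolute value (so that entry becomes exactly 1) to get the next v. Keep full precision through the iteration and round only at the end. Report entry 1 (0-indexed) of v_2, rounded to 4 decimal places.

Gv0 = (20.00000, -4.00000, -21.00000); divide by -21.00000 → v1 = (-0.95238, 0.19048, 1.00000)
Gv1 = (6.80952, -2.76190, -1.52381); divide by 6.80952 → v2 = (1.00000, -0.40559, -0.22378)
Requested entry of v2: 58/-143 = -0.4056

-0.4056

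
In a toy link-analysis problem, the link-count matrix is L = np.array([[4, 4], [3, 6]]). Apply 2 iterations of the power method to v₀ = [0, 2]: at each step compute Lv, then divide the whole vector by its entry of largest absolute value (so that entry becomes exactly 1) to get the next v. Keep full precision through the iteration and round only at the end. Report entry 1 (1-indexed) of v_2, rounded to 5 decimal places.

Lv0 = (8.000000, 12.000000); divide by 12.000000 → v1 = (0.666667, 1.000000)
Lv1 = (6.666667, 8.000000); divide by 8.000000 → v2 = (0.833333, 1.000000)
Requested entry of v2: 80/96 = 0.83333

0.83333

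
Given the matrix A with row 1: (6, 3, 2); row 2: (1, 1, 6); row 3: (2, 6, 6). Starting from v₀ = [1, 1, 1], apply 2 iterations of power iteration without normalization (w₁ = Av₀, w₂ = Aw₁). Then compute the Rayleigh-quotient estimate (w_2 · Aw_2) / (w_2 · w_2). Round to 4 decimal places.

11.3598

w1 = Av₀ = (6·1 + 3·1 + 2·1; 1·1 + 1·1 + 6·1; 2·1 + 6·1 + 6·1) = (11, 8, 14)
w2 = Aw1 = (6·11 + 3·8 + 2·14; 1·11 + 1·8 + 6·14; 2·11 + 6·8 + 6·14) = (118, 103, 154)
Aw2 = (1325, 1145, 1778)
w2·Aw2 = 118·1325 + 103·1145 + 154·1778 = 548097; w2·w2 = 118·118 + 103·103 + 154·154 = 48249
λ ≈ 548097/48249 = 11.3598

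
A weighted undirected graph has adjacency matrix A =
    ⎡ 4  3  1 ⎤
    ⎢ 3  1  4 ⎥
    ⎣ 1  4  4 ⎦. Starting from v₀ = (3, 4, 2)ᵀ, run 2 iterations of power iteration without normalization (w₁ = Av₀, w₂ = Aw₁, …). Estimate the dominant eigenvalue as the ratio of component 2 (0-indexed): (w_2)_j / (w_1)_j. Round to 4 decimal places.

w1 = Av₀ = (4·3 + 3·4 + 1·2; 3·3 + 1·4 + 4·2; 1·3 + 4·4 + 4·2) = (26, 21, 27)
w2 = Aw1 = (4·26 + 3·21 + 1·27; 3·26 + 1·21 + 4·27; 1·26 + 4·21 + 4·27) = (194, 207, 218)
Ratio at component: 218 / 27 = 8.0741

8.0741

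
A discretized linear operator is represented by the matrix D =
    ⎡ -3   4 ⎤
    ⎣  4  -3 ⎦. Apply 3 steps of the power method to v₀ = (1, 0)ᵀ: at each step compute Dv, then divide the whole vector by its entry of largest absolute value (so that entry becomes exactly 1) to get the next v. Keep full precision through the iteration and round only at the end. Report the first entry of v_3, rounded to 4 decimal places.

Dv0 = (-3.00000, 4.00000); divide by 4.00000 → v1 = (-0.75000, 1.00000)
Dv1 = (6.25000, -6.00000); divide by 6.25000 → v2 = (1.00000, -0.96000)
Dv2 = (-6.84000, 6.88000); divide by 6.88000 → v3 = (-0.99419, 1.00000)
Requested entry of v3: -171/172 = -0.9942

-0.9942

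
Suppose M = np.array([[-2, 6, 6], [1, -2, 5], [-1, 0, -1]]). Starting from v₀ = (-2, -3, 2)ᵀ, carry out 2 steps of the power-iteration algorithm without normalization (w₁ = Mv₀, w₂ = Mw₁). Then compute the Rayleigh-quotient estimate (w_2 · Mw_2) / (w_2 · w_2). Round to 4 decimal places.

λ ≈ -4.0694

w1 = Mv₀ = (-2, 14, 0)
w2 = Mw1 = (88, -30, 2)
Mw2 = (-344, 158, -90)
w2·Mw2 = 88·(-344) + (-30)·158 + 2·(-90) = -35192; w2·w2 = 88·88 + (-30)·(-30) + 2·2 = 8648
λ ≈ -35192/8648 = -4.0694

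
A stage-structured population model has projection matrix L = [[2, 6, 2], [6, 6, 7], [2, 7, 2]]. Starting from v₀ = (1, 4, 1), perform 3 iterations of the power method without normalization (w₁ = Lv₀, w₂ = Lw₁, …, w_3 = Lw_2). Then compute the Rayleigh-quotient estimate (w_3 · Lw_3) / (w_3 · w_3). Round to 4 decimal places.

14.2637

w1 = Lv₀ = (2·1 + 6·4 + 2·1; 6·1 + 6·4 + 7·1; 2·1 + 7·4 + 2·1) = (28, 37, 32)
w2 = Lw1 = (2·28 + 6·37 + 2·32; 6·28 + 6·37 + 7·32; 2·28 + 7·37 + 2·32) = (342, 614, 379)
w3 = Lw2 = (5126, 8389, 5740)
Lw3 = (72066, 121270, 80455)
w3·Lw3 = 5126·72066 + 8389·121270 + 5740·80455 = 1848556046; w3·w3 = 5126·5126 + 8389·8389 + 5740·5740 = 129598797
λ ≈ 1848556046/129598797 = 14.2637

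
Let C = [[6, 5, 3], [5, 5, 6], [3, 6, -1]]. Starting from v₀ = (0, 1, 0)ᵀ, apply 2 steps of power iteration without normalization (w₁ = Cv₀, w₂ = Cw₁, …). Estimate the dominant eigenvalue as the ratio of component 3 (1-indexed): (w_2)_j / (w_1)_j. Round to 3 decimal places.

w1 = Cv₀ = (6·0 + 5·1 + 3·0; 5·0 + 5·1 + 6·0; 3·0 + 6·1 + (-1)·0) = (5, 5, 6)
w2 = Cw1 = (6·5 + 5·5 + 3·6; 5·5 + 5·5 + 6·6; 3·5 + 6·5 + (-1)·6) = (73, 86, 39)
Ratio at component: 39 / 6 = 6.500

λ ≈ 6.500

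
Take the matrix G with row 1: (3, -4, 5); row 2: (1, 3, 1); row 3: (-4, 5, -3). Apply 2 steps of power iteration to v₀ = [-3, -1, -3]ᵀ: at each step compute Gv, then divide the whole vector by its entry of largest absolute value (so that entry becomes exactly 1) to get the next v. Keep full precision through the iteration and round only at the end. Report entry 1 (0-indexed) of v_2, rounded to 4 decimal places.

-0.5536

Gv0 = (-20.00000, -9.00000, 16.00000); divide by -20.00000 → v1 = (1.00000, 0.45000, -0.80000)
Gv1 = (-2.80000, 1.55000, 0.65000); divide by -2.80000 → v2 = (1.00000, -0.55357, -0.23214)
Requested entry of v2: -31/56 = -0.5536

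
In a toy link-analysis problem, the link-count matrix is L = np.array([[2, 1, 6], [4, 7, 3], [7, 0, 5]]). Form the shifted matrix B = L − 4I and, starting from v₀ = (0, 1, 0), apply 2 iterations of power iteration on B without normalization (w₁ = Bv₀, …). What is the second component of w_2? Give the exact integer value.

13

B = L − 4I has rows (-2, 1, 6); (4, 3, 3); (7, 0, 1)
w1 = Bv₀ = (1, 3, 0)
w2 = Bw1 = (1, 13, 7)
Requested component of w2: 13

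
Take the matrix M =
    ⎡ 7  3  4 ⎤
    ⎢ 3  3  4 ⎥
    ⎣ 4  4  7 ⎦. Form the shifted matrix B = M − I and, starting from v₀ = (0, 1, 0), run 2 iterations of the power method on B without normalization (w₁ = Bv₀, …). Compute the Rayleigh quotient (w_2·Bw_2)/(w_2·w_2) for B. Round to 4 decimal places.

B = M − I has rows (6, 3, 4); (3, 2, 4); (4, 4, 6)
w1 = Bv₀ = (6·0 + 3·1 + 4·0; 3·0 + 2·1 + 4·0; 4·0 + 4·1 + 6·0) = (3, 2, 4)
w2 = Bw1 = (6·3 + 3·2 + 4·4; 3·3 + 2·2 + 4·4; 4·3 + 4·2 + 6·4) = (40, 29, 44)
Bw2 = (503, 354, 540)
w2·Bw2 = 54146; w2·w2 = 4377; μ ≈ 54146/4377 = 12.3706

μ ≈ 12.3706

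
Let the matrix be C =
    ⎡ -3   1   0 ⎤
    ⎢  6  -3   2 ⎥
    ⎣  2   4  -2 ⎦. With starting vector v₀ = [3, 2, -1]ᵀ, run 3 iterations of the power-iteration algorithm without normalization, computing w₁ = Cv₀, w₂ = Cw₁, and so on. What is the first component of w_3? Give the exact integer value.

-133

w1 = Cv₀ = ((-3)·3 + 1·2 + 0·(-1); 6·3 + (-3)·2 + 2·(-1); 2·3 + 4·2 + (-2)·(-1)) = (-7, 10, 16)
w2 = Cw1 = ((-3)·(-7) + 1·10 + 0·16; 6·(-7) + (-3)·10 + 2·16; 2·(-7) + 4·10 + (-2)·16) = (31, -40, -6)
w3 = Cw2 = (-133, 294, -86)
The requested component of w3 is -133.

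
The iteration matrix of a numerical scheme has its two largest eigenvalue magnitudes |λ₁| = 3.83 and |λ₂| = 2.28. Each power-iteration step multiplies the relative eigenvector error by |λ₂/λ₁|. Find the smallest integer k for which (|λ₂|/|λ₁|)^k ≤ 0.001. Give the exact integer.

14

|λ₂/λ₁| = 2.28/3.83 = 0.59530
Need k ≥ ln(0.001) / ln(0.59530) = -6.9078 / -0.5187 ≈ 13.318
Smallest integer k satisfying the bound: 14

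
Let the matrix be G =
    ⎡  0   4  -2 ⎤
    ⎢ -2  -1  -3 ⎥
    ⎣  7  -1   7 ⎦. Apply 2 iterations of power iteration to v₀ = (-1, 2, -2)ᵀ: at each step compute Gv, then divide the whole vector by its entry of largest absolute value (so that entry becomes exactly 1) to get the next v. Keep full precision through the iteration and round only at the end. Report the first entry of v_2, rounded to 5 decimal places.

Gv0 = (12.000000, 6.000000, -23.000000); divide by -23.000000 → v1 = (-0.521739, -0.260870, 1.000000)
Gv1 = (-3.043478, -1.695652, 3.608696); divide by 3.608696 → v2 = (-0.843373, -0.469880, 1.000000)
Requested entry of v2: 70/-83 = -0.84337

-0.84337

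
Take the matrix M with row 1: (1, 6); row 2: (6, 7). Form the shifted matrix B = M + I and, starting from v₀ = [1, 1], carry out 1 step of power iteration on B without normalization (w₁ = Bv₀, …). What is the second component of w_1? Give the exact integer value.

14

B = M + I has rows (2, 6); (6, 8)
w1 = Bv₀ = (2·1 + 6·1; 6·1 + 8·1) = (8, 14)
Requested component of w1: 14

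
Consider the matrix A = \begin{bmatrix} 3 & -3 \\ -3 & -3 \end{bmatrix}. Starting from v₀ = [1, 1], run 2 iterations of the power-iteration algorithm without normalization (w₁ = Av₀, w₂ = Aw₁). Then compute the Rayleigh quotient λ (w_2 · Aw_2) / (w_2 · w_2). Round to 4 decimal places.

λ ≈ -3.0000

w1 = Av₀ = (0, -6)
w2 = Aw1 = (18, 18)
Aw2 = (0, -108)
w2·Aw2 = 18·0 + 18·(-108) = -1944; w2·w2 = 18·18 + 18·18 = 648
λ ≈ -1944/648 = -3.0000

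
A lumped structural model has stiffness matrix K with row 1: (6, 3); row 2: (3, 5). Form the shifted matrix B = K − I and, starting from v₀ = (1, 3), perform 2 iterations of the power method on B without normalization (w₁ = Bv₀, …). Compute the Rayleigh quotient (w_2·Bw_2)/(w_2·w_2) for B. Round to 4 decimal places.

B = K − I has rows (5, 3); (3, 4)
w1 = Bv₀ = (5·1 + 3·3; 3·1 + 4·3) = (14, 15)
w2 = Bw1 = (5·14 + 3·15; 3·14 + 4·15) = (115, 102)
Bw2 = (881, 753)
w2·Bw2 = 178121; w2·w2 = 23629; μ ≈ 178121/23629 = 7.5382

7.5382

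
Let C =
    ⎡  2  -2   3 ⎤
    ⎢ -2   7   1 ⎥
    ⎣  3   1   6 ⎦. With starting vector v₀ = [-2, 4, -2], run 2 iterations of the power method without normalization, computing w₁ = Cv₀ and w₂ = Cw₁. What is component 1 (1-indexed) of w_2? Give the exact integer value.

w1 = Cv₀ = (-18, 30, -14)
w2 = Cw1 = (-138, 232, -108)
The requested component of w2 is -138.

-138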